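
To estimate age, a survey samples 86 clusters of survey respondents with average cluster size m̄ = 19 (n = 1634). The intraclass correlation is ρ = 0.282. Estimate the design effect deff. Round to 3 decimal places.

6.076

deff = 1 + (19 − 1)·0.282 = 1 + 5.076 = 6.076.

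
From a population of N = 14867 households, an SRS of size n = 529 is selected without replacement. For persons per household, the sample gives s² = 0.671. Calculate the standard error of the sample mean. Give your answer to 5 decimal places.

Under SRS without replacement, Var(ȳ) = (1 − f)·s²/n with f = n/N = 529/14867 = 0.03558216.
Var(ȳ) = (1 − 0.03558216)·0.671/529 = 0.96441784·0.001268431 = 0.0012232975.
SE(ȳ) = √(0.0012232975) = 0.03498.

0.03498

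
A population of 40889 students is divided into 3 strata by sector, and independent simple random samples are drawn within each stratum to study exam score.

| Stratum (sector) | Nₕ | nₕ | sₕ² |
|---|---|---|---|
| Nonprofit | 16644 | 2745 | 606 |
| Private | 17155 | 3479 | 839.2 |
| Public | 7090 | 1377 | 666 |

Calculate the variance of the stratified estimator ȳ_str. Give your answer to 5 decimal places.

0.07611

Var(ȳ_str) = Σₕ Wₕ²(1 − fₕ)sₕ²/nₕ with Wₕ = Nₕ/N, N = 40889.
Nonprofit: Wₕ = 0.40705324; term = 0.40705324²·(1 − 0.16492430)·606/2745 = 0.030546296.
Private: Wₕ = 0.41955049; term = 0.41955049²·(1 − 0.20279802)·839.2/3479 = 0.033849159.
Public: Wₕ = 0.17339627; term = 0.17339627²·(1 − 0.19421721)·666/1377 = 0.011717576.
Sum = 0.076113031.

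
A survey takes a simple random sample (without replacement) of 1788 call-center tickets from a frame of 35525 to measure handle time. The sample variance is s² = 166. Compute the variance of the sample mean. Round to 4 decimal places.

0.0882

Under SRS without replacement, Var(ȳ) = (1 − f)·s²/n with f = n/N = 1788/35525 = 0.05033075.
Var(ȳ) = (1 − 0.05033075)·166/1788 = 0.94966925·0.092841163 = 0.088168398.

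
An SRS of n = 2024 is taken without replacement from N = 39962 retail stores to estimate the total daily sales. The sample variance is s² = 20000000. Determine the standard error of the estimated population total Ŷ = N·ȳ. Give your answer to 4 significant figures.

Var(Ŷ) = N²·Var(ȳ) = N²·(1 − n/N)·s²/n.
f = 2024/39962 = 0.05064812; Var(ȳ) = 0.94935188·20000000/2024 = 9380.9475.
Var(Ŷ) = 39962² · 9380.9475 = 1.4981011 × 10^13.
SE(Ŷ) = √(1.4981011 × 10^13) = 3.871 × 10^6.

3.871 × 10^6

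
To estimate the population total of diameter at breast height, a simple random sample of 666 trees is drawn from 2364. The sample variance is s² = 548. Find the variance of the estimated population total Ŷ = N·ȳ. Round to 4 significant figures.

3.303 × 10^6

Var(Ŷ) = N²·Var(ȳ) = N²·(1 − n/N)·s²/n.
f = 666/2364 = 0.28172589; Var(ȳ) = 0.71827411·548/666 = 0.59101233.
Var(Ŷ) = 2364² · 0.59101233 = 3.30287 × 10^6.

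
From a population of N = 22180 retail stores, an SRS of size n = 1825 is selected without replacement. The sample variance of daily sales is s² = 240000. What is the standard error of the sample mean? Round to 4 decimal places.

Under SRS without replacement, Var(ȳ) = (1 − f)·s²/n with f = n/N = 1825/22180 = 0.08228133.
Var(ȳ) = (1 − 0.08228133)·240000/1825 = 0.91771867·131.50685 = 120.68629.
SE(ȳ) = √(120.68629) = 10.9857.

10.9857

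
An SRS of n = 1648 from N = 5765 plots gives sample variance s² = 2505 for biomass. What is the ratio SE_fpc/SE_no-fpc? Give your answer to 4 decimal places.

0.8451

f = n/N = 1648/5765 = 0.28586297.
SE_no-fpc = √(s²/n) = 1.2328926; SE_fpc = √((1−f)s²/n) = 1.041876.
Ratio = √(1−f) = 0.84506629.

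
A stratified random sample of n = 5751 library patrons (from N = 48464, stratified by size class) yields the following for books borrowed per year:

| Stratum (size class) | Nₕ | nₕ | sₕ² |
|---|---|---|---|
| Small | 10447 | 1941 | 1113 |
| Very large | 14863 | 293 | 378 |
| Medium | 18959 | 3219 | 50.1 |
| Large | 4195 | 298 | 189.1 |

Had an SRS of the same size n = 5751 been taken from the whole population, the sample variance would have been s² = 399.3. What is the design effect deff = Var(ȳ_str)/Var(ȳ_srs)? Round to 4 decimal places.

Var(ȳ_str) = Σ Wₕ²(1−fₕ)sₕ²/nₕ with Wₕ = Nₕ/48464:
  Small: (10447/48464)²·(1−1941/10447)·1113/1941 = 0.021694422
  Very large: (14863/48464)²·(1−293/14863)·378/293 = 0.11894651
  Medium: (18959/48464)²·(1−3219/18959)·50.1/3219 = 0.0019774176
  Large: (4195/48464)²·(1−298/4195)·189.1/298 = 0.0044167124
  → Var(ȳ_str) = 0.14703506.
Var(ȳ_srs) = (1 − 5751/48464)·399.3/5751 = 0.061192298.
deff = 0.14703506 / 0.061192298 = 2.4028.

2.4028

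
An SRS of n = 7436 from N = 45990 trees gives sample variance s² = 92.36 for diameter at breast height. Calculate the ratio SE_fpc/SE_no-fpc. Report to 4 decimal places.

f = n/N = 7436/45990 = 0.16168732.
SE_no-fpc = √(s²/n) = 0.111448; SE_fpc = √((1−f)s²/n) = 0.10204114.
Ratio = √(1−f) = 0.91559417.

0.9156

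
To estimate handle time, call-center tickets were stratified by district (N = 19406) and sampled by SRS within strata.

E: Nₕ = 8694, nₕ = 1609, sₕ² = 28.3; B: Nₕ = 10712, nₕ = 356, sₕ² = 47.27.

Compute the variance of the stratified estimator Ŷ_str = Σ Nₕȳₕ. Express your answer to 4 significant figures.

Var(Ŷ_str) = Σₕ Nₕ²(1 − fₕ)sₕ²/nₕ.
E: 8694²·(1 − 1609/8694)·28.3/1609 = 1.0834026 × 10^6.
B: 10712²·(1 − 356/10712)·47.27/356 = 1.4729846 × 10^7.
Sum = 1.5813249 × 10^7.

1.581 × 10^7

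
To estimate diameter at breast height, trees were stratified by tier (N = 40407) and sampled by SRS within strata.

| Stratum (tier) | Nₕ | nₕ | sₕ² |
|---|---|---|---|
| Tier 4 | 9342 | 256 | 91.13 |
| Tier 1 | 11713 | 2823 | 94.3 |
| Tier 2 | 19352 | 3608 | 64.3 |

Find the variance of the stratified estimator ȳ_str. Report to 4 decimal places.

Var(ȳ_str) = Σₕ Wₕ²(1 − fₕ)sₕ²/nₕ with Wₕ = Nₕ/N, N = 40407.
Tier 4: Wₕ = 0.23119756; term = 0.23119756²·(1 − 0.02740313)·91.13/256 = 0.018506351.
Tier 1: Wₕ = 0.28987552; term = 0.28987552²·(1 − 0.24101426)·94.3/2823 = 0.0021303821.
Tier 2: Wₕ = 0.47892692; term = 0.47892692²·(1 − 0.18644068)·64.3/3608 = 0.0033256165.
Sum = 0.02396235.

0.0240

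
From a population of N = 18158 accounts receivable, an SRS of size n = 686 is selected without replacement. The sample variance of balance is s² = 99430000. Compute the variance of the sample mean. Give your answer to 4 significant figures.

139500

Under SRS without replacement, Var(ȳ) = (1 − f)·s²/n with f = n/N = 686/18158 = 0.03777949.
Var(ȳ) = (1 − 0.03777949)·99430000/686 = 0.96222051·144941.69 = 139465.87.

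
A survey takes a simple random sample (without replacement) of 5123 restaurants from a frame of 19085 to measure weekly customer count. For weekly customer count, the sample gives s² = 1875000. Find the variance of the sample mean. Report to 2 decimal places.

Under SRS without replacement, Var(ȳ) = (1 − f)·s²/n with f = n/N = 5123/19085 = 0.26843070.
Var(ȳ) = (1 − 0.26843070)·1875000/5123 = 0.73156930·365.99649 = 267.75179.

267.75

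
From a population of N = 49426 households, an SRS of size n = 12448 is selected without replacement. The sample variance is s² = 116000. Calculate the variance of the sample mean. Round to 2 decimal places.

6.97

Under SRS without replacement, Var(ȳ) = (1 − f)·s²/n with f = n/N = 12448/49426 = 0.25185125.
Var(ȳ) = (1 − 0.25185125)·116000/12448 = 0.74814875·9.3187661 = 6.9718232.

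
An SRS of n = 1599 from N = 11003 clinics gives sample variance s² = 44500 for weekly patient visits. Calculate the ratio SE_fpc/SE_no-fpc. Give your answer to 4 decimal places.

f = n/N = 1599/11003 = 0.14532400.
SE_no-fpc = √(s²/n) = 5.2754046; SE_fpc = √((1−f)s²/n) = 4.8770424.
Ratio = √(1−f) = 0.92448688.

0.9245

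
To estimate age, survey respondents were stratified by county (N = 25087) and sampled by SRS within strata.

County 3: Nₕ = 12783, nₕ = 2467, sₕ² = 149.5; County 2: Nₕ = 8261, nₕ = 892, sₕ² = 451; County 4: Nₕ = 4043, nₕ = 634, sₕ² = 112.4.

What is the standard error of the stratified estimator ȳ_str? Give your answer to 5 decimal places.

0.25590

Var(ȳ_str) = Σₕ Wₕ²(1 − fₕ)sₕ²/nₕ with Wₕ = Nₕ/N, N = 25087.
County 3: Wₕ = 0.50954678; term = 0.50954678²·(1 − 0.19299069)·149.5/2467 = 0.012697514.
County 2: Wₕ = 0.32929406; term = 0.32929406²·(1 − 0.10797724)·451/892 = 0.048905241.
County 4: Wₕ = 0.16115917; term = 0.16115917²·(1 − 0.15681425)·112.4/634 = 0.0038824899.
Sum = 0.065485245.
SE = √(0.065485245) = 0.25590.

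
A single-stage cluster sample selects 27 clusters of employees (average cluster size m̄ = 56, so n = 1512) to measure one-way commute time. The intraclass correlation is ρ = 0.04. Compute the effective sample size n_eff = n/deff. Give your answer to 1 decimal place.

deff = 1 + (56 − 1)·0.04 = 1 + 2.2 = 3.2.
n_eff = 1512 / 3.2 = 472.5.

472.5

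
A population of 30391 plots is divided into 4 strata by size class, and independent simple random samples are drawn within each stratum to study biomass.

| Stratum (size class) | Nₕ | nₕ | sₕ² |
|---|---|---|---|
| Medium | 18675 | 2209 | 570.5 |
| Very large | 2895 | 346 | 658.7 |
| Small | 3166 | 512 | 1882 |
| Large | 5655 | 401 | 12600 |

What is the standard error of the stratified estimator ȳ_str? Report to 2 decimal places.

1.07

Var(ȳ_str) = Σₕ Wₕ²(1 − fₕ)sₕ²/nₕ with Wₕ = Nₕ/N, N = 30391.
Medium: Wₕ = 0.61449113; term = 0.61449113²·(1 − 0.11828648)·570.5/2209 = 0.085984204.
Very large: Wₕ = 0.09525846; term = 0.09525846²·(1 − 0.11951641)·658.7/346 = 0.015210377.
Small: Wₕ = 0.10417558; term = 0.10417558²·(1 − 0.16171826)·1882/512 = 0.033440403.
Large: Wₕ = 0.18607482; term = 0.18607482²·(1 − 0.07091070)·12600/401 = 1.0107852.
Sum = 1.1454202.
SE = √(1.1454202) = 1.07.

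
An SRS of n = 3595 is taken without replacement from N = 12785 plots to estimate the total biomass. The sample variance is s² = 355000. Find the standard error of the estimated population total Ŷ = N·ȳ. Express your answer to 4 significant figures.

107700

Var(Ŷ) = N²·Var(ȳ) = N²·(1 − n/N)·s²/n.
f = 3595/12785 = 0.28118889; Var(ȳ) = 0.71881111·355000/3595 = 70.981347.
Var(Ŷ) = 12785² · 70.981347 = 1.1602343 × 10^10.
SE(Ŷ) = √(1.1602343 × 10^10) = 107700.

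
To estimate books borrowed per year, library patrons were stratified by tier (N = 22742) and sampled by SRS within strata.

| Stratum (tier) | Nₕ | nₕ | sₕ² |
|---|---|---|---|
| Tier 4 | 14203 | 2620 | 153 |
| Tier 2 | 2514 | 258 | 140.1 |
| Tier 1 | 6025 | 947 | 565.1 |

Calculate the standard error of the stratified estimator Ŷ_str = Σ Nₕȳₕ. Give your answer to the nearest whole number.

5563

Var(Ŷ_str) = Σₕ Nₕ²(1 − fₕ)sₕ²/nₕ.
Tier 4: 14203²·(1 − 2620/14203)·153/2620 = 9.6070773 × 10^6.
Tier 2: 2514²·(1 − 258/2514)·140.1/258 = 3.079802 × 10^6.
Tier 1: 6025²·(1 − 947/6025)·565.1/947 = 1.8256818 × 10^7.
Sum = 3.0943697 × 10^7.
SE = √(3.0943697 × 10^7) = 5563.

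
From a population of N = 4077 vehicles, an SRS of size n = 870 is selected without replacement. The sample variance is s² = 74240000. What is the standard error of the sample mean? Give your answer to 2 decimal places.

259.08

Under SRS without replacement, Var(ȳ) = (1 − f)·s²/n with f = n/N = 870/4077 = 0.21339220.
Var(ȳ) = (1 − 0.21339220)·74240000/870 = 0.78660780·85333.333 = 67123.866.
SE(ȳ) = √(67123.866) = 259.08.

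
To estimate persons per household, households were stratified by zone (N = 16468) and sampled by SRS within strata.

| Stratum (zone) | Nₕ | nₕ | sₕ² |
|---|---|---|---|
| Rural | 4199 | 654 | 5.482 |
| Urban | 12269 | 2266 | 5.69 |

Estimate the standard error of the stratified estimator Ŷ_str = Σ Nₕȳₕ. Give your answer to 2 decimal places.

Var(Ŷ_str) = Σₕ Nₕ²(1 − fₕ)sₕ²/nₕ.
Rural: 4199²·(1 − 654/4199)·5.482/654 = 124773.8.
Urban: 12269²·(1 − 2266/12269)·5.69/2266 = 308171.02.
Sum = 432944.82.
SE = √(432944.82) = 657.99.

657.99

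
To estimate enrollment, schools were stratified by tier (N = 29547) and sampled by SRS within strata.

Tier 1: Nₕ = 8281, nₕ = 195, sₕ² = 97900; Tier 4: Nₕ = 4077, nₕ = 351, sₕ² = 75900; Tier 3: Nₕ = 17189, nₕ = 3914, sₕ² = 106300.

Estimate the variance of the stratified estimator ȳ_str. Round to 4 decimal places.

Var(ȳ_str) = Σₕ Wₕ²(1 − fₕ)sₕ²/nₕ with Wₕ = Nₕ/N, N = 29547.
Tier 1: Wₕ = 0.28026534; term = 0.28026534²·(1 − 0.02354788)·97900/195 = 38.506834.
Tier 4: Wₕ = 0.13798355; term = 0.13798355²·(1 − 0.08609272)·75900/351 = 3.7626293.
Tier 3: Wₕ = 0.58175111; term = 0.58175111²·(1 − 0.22770376)·106300/3914 = 7.0985689.
Sum = 49.368032.

49.3680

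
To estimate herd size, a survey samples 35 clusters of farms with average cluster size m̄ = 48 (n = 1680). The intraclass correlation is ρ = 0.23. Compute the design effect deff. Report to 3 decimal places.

11.810

deff = 1 + (48 − 1)·0.23 = 1 + 10.81 = 11.81.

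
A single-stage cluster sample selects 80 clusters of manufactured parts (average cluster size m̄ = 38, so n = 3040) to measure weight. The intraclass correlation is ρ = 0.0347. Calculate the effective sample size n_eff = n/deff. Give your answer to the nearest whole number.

1331

deff = 1 + (38 − 1)·0.0347 = 1 + 1.2839 = 2.2839.
n_eff = 3040 / 2.2839 = 1331.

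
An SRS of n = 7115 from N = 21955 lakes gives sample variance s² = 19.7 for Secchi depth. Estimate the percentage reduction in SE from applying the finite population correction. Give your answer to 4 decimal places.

17.7852

f = n/N = 7115/21955 = 0.32407197.
SE_no-fpc = √(s²/n) = 0.052619372; SE_fpc = √((1−f)s²/n) = 0.043260934.
Ratio = √(1−f) = 0.82214843. Reduction = 100·(1 − 0.82214843) = 17.7852%.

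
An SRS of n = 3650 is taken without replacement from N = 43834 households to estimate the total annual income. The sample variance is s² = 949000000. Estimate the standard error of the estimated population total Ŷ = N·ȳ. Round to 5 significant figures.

Var(Ŷ) = N²·Var(ȳ) = N²·(1 − n/N)·s²/n.
f = 3650/43834 = 0.08326870; Var(ȳ) = 0.91673130·949000000/3650 = 238350.14.
Var(Ŷ) = 43834² · 238350.14 = 4.5797062 × 10^14.
SE(Ŷ) = √(4.5797062 × 10^14) = 2.1400 × 10^7.

2.1400 × 10^7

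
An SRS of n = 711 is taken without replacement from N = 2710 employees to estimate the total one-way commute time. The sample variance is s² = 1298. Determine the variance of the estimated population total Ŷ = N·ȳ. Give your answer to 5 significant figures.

Var(Ŷ) = N²·Var(ȳ) = N²·(1 − n/N)·s²/n.
f = 711/2710 = 0.26236162; Var(ȳ) = 0.73763838·1298/711 = 1.346631.
Var(Ŷ) = 2710² · 1.346631 = 9.8897927 × 10^6.

9.8898 × 10^6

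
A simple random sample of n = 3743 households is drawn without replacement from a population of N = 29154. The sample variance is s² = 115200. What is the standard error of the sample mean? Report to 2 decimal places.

5.18

Under SRS without replacement, Var(ȳ) = (1 − f)·s²/n with f = n/N = 3743/29154 = 0.12838719.
Var(ȳ) = (1 − 0.12838719)·115200/3743 = 0.87161281·30.777451 = 26.826021.
SE(ȳ) = √(26.826021) = 5.18.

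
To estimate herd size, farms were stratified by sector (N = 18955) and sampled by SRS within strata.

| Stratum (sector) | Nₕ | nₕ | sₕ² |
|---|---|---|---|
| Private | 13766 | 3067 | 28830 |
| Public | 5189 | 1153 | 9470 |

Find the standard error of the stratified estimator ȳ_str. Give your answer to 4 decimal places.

2.0814

Var(ȳ_str) = Σₕ Wₕ²(1 − fₕ)sₕ²/nₕ with Wₕ = Nₕ/N, N = 18955.
Private: Wₕ = 0.72624637; term = 0.72624637²·(1 − 0.22279529)·28830/3067 = 3.8533126.
Public: Wₕ = 0.27375363; term = 0.27375363²·(1 − 0.22220081)·9470/1153 = 0.47874905.
Sum = 4.3320617.
SE = √(4.3320617) = 2.0814.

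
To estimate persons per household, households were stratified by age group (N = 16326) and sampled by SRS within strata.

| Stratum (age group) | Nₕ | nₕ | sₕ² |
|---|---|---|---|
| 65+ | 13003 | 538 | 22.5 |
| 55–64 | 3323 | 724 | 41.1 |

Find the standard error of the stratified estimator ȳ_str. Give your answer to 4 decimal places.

Var(ȳ_str) = Σₕ Wₕ²(1 − fₕ)sₕ²/nₕ with Wₕ = Nₕ/N, N = 16326.
65+: Wₕ = 0.79645963; term = 0.79645963²·(1 − 0.04137507)·22.5/538 = 0.025431765.
55–64: Wₕ = 0.20354037; term = 0.20354037²·(1 − 0.21787541)·41.1/724 = 0.0018394174.
Sum = 0.027271182.
SE = √(0.027271182) = 0.1651.

0.1651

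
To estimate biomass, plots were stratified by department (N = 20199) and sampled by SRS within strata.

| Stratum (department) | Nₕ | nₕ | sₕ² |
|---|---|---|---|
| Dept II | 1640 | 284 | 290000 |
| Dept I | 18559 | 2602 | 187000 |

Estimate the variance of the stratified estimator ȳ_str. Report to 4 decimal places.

Var(ȳ_str) = Σₕ Wₕ²(1 − fₕ)sₕ²/nₕ with Wₕ = Nₕ/N, N = 20199.
Dept II: Wₕ = 0.08119214; term = 0.08119214²·(1 − 0.17317073)·290000/284 = 5.565747.
Dept I: Wₕ = 0.91880786; term = 0.91880786²·(1 − 0.14020152)·187000/2602 = 52.165142.
Sum = 57.730889.

57.7309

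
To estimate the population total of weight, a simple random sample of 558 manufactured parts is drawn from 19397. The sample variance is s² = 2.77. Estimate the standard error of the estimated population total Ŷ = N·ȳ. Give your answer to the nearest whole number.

Var(Ŷ) = N²·Var(ȳ) = N²·(1 − n/N)·s²/n.
f = 558/19397 = 0.02876734; Var(ȳ) = 0.97123266·2.77/558 = 0.0048213521.
Var(Ŷ) = 19397² · 0.0048213521 = 1.8140029 × 10^6.
SE(Ŷ) = √(1.8140029 × 10^6) = 1347.

1347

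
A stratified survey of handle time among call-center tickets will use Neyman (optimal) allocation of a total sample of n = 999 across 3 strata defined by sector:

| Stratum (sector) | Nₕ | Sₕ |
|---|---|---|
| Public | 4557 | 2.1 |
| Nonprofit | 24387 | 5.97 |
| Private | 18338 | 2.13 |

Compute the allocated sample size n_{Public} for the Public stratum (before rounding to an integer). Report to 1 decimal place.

49.2

Neyman allocation: nₕ = n·NₕSₕ / Σⱼ NⱼSⱼ.
Σ NⱼSⱼ = 4557·2.1 + 24387·5.97 + 18338·2.13 = 194220.03.
n_{Public} = 999·4557·2.1 / 194220.03 = 49.2.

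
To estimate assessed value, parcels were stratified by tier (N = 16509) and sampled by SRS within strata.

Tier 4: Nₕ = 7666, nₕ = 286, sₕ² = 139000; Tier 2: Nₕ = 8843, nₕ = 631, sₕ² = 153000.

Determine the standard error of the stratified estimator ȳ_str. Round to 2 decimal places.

Var(ȳ_str) = Σₕ Wₕ²(1 − fₕ)sₕ²/nₕ with Wₕ = Nₕ/N, N = 16509.
Tier 4: Wₕ = 0.46435278; term = 0.46435278²·(1 − 0.03730759)·139000/286 = 100.88635.
Tier 2: Wₕ = 0.53564722; term = 0.53564722²·(1 − 0.07135587)·153000/631 = 64.605442.
Sum = 165.49179.
SE = √(165.49179) = 12.86.

12.86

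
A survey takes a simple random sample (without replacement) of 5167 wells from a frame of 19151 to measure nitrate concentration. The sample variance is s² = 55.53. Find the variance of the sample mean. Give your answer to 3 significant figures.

0.00785

Under SRS without replacement, Var(ȳ) = (1 − f)·s²/n with f = n/N = 5167/19151 = 0.26980314.
Var(ȳ) = (1 − 0.26980314)·55.53/5167 = 0.73019686·0.010747049 = 0.0078474611.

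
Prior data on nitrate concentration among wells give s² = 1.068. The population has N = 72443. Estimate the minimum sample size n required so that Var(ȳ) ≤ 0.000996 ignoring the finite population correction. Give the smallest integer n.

1073

Without fpc, n₀ = s²/D = 1.068/0.000996 = 1072.2892.
Rounding up, n = 1073.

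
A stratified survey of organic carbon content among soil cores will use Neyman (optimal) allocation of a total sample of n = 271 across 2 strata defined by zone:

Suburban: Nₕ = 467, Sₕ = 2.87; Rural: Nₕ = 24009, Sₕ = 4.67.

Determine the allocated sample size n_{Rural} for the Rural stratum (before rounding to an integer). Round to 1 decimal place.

267.8

Neyman allocation: nₕ = n·NₕSₕ / Σⱼ NⱼSⱼ.
Σ NⱼSⱼ = 467·2.87 + 24009·4.67 = 113462.32.
n_{Rural} = 271·24009·4.67 / 113462.32 = 267.8.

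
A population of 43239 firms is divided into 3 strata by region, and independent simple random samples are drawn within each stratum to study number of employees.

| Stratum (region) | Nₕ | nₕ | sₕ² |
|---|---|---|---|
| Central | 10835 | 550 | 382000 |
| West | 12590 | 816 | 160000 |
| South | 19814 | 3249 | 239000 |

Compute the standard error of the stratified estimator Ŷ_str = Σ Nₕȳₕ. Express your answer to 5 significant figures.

361400

Var(Ŷ_str) = Σₕ Nₕ²(1 − fₕ)sₕ²/nₕ.
Central: 10835²·(1 − 550/10835)·382000/550 = 7.7398739 × 10^10.
West: 12590²·(1 − 816/12590)·160000/816 = 2.906562 × 10^10.
South: 19814²·(1 − 3249/19814)·239000/3249 = 2.4144143 × 10^10.
Sum = 1.306085 × 10^11.
SE = √(1.306085 × 10^11) = 361400.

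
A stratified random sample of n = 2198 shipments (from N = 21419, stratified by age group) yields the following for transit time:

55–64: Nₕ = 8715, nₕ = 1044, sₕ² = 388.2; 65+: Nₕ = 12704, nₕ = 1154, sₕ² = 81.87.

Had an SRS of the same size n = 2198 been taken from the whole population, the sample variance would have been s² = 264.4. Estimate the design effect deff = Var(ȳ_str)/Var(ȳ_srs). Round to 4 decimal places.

0.7122

Var(ȳ_str) = Σ Wₕ²(1−fₕ)sₕ²/nₕ with Wₕ = Nₕ/21419:
  55–64: (8715/21419)²·(1−1044/8715)·388.2/1044 = 0.054184619
  65+: (12704/21419)²·(1−1154/12704)·81.87/1154 = 0.022690448
  → Var(ȳ_str) = 0.076875067.
Var(ȳ_srs) = (1 − 2198/21419)·264.4/2198 = 0.10794699.
deff = 0.076875067 / 0.10794699 = 0.7122.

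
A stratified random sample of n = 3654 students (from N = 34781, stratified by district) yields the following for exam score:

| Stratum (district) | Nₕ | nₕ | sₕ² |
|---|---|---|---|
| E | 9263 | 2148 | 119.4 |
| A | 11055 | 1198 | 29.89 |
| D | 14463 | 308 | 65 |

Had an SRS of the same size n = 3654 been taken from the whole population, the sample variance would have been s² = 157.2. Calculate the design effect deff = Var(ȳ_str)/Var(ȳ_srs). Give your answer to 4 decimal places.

1.0646

Var(ȳ_str) = Σ Wₕ²(1−fₕ)sₕ²/nₕ with Wₕ = Nₕ/34781:
  E: (9263/34781)²·(1−2148/9263)·119.4/2148 = 0.0030283948
  A: (11055/34781)²·(1−1198/11055)·29.89/1198 = 0.0022474419
  D: (14463/34781)²·(1−308/14463)·65/308 = 0.035714681
  → Var(ȳ_str) = 0.040990518.
Var(ȳ_srs) = (1 − 3654/34781)·157.2/3654 = 0.038501637.
deff = 0.040990518 / 0.038501637 = 1.0646.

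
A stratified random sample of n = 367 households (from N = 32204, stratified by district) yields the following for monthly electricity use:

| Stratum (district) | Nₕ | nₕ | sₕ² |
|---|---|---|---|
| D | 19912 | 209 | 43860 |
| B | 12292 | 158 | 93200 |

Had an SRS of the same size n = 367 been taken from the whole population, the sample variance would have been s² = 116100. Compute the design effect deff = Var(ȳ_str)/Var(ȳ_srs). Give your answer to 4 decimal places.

0.5251

Var(ȳ_str) = Σ Wₕ²(1−fₕ)sₕ²/nₕ with Wₕ = Nₕ/32204:
  D: (19912/32204)²·(1−209/19912)·43860/209 = 79.387102
  B: (12292/32204)²·(1−158/12292)·93200/158 = 84.833177
  → Var(ȳ_str) = 164.22028.
Var(ȳ_srs) = (1 − 367/32204)·116100/367 = 312.74363.
deff = 164.22028 / 312.74363 = 0.5251.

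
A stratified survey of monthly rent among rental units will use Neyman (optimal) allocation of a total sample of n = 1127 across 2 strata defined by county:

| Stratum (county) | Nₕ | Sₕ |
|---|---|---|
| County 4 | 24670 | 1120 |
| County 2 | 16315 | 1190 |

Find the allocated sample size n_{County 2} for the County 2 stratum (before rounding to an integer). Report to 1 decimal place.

Neyman allocation: nₕ = n·NₕSₕ / Σⱼ NⱼSⱼ.
Σ NⱼSⱼ = 24670·1120 + 16315·1190 = 4.704525 × 10^7.
n_{County 2} = 1127·16315·1190 / (4.704525 × 10^7) = 465.1.

465.1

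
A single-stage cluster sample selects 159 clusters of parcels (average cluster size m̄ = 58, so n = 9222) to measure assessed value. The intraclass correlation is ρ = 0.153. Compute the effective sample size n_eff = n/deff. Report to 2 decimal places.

deff = 1 + (58 − 1)·0.153 = 1 + 8.721 = 9.721.
n_eff = 9222 / 9.721 = 948.67.

948.67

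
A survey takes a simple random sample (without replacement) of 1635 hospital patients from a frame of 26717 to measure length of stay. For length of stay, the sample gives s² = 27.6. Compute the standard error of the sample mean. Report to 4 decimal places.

Under SRS without replacement, Var(ȳ) = (1 − f)·s²/n with f = n/N = 1635/26717 = 0.06119699.
Var(ȳ) = (1 − 0.06119699)·27.6/1635 = 0.93880301·0.016880734 = 0.015847684.
SE(ȳ) = √(0.015847684) = 0.1259.

0.1259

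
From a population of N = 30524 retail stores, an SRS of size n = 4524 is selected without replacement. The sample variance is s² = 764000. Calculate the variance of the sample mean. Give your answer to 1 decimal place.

143.8

Under SRS without replacement, Var(ȳ) = (1 − f)·s²/n with f = n/N = 4524/30524 = 0.14821124.
Var(ȳ) = (1 − 0.14821124)·764000/4524 = 0.85178876·168.8771 = 143.84761.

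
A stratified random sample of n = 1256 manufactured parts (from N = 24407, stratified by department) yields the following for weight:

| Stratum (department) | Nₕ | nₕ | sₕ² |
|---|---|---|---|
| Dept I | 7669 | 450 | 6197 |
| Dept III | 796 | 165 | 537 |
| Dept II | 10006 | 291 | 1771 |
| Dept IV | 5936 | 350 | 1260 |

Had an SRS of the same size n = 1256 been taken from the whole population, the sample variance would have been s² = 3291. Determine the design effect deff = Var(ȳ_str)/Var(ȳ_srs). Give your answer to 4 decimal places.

0.9963

Var(ȳ_str) = Σ Wₕ²(1−fₕ)sₕ²/nₕ with Wₕ = Nₕ/24407:
  Dept I: (7669/24407)²·(1−450/7669)·6197/450 = 1.2798408
  Dept III: (796/24407)²·(1−165/796)·537/165 = 0.0027441255
  Dept II: (10006/24407)²·(1−291/10006)·1771/291 = 0.99311622
  Dept IV: (5936/24407)²·(1−350/5936)·1260/350 = 0.20038653
  → Var(ȳ_str) = 2.4760877.
Var(ȳ_srs) = (1 − 1256/24407)·3291/1256 = 2.4853846.
deff = 2.4760877 / 2.4853846 = 0.9963.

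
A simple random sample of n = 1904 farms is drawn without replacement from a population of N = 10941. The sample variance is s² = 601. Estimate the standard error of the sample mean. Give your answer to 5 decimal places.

0.51061

Under SRS without replacement, Var(ȳ) = (1 − f)·s²/n with f = n/N = 1904/10941 = 0.17402431.
Var(ȳ) = (1 − 0.17402431)·601/1904 = 0.82597569·0.31565126 = 0.26072027.
SE(ȳ) = √(0.26072027) = 0.51061.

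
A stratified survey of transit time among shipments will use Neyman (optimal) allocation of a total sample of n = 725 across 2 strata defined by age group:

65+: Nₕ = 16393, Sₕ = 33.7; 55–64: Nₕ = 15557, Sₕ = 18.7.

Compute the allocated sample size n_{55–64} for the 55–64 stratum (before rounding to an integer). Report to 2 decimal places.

250.09

Neyman allocation: nₕ = n·NₕSₕ / Σⱼ NⱼSⱼ.
Σ NⱼSⱼ = 16393·33.7 + 15557·18.7 = 843360.
n_{55–64} = 725·15557·18.7 / 843360 = 250.09.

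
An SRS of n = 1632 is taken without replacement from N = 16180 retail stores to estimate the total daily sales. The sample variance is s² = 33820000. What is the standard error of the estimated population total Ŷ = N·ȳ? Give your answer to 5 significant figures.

Var(Ŷ) = N²·Var(ȳ) = N²·(1 − n/N)·s²/n.
f = 1632/16180 = 0.10086527; Var(ȳ) = 0.89913473·33820000/1632 = 18632.804.
Var(Ŷ) = 16180² · 18632.804 = 4.8779265 × 10^12.
SE(Ŷ) = √(4.8779265 × 10^12) = 2.2086 × 10^6.

2.2086 × 10^6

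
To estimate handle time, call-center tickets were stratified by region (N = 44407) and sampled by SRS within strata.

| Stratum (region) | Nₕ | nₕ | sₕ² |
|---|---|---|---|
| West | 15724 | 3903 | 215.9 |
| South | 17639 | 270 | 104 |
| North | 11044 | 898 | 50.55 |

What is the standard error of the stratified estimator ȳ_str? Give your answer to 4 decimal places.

Var(ȳ_str) = Σₕ Wₕ²(1 − fₕ)sₕ²/nₕ with Wₕ = Nₕ/N, N = 44407.
West: Wₕ = 0.35408832; term = 0.35408832²·(1 − 0.24821928)·215.9/3903 = 0.0052139694.
South: Wₕ = 0.39721215; term = 0.39721215²·(1 − 0.01530699)·104/270 = 0.059843293.
North: Wₕ = 0.24869953; term = 0.24869953²·(1 − 0.08131112)·50.55/898 = 0.0031986241.
Sum = 0.068255887.
SE = √(0.068255887) = 0.2613.

0.2613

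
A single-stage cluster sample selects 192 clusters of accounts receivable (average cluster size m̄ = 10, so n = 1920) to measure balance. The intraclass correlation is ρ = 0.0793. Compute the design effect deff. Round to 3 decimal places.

1.714

deff = 1 + (10 − 1)·0.0793 = 1 + 0.7137 = 1.7137.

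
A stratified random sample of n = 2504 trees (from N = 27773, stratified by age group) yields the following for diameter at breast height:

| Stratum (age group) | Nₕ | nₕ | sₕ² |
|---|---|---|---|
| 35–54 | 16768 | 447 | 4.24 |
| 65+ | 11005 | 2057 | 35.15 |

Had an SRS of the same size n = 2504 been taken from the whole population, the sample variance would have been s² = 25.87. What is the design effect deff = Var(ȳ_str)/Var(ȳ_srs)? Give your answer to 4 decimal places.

Var(ȳ_str) = Σ Wₕ²(1−fₕ)sₕ²/nₕ with Wₕ = Nₕ/27773:
  35–54: (16768/27773)²·(1−447/16768)·4.24/447 = 0.0033654317
  65+: (11005/27773)²·(1−2057/11005)·35.15/2057 = 0.0021815314
  → Var(ȳ_str) = 0.0055469631.
Var(ȳ_srs) = (1 − 2504/27773)·25.87/2504 = 0.0093999894.
deff = 0.0055469631 / 0.0093999894 = 0.5901.

0.5901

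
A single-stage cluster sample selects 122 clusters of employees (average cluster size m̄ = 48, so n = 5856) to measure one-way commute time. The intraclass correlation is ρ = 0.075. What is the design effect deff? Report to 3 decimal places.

4.525

deff = 1 + (48 − 1)·0.075 = 1 + 3.525 = 4.525.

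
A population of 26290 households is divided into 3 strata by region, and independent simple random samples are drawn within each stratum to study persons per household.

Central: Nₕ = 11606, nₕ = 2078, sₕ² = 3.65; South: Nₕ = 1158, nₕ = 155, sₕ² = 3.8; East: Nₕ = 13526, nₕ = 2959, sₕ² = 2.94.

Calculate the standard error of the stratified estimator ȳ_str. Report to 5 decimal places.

0.02297

Var(ȳ_str) = Σₕ Wₕ²(1 − fₕ)sₕ²/nₕ with Wₕ = Nₕ/N, N = 26290.
Central: Wₕ = 0.44146063; term = 0.44146063²·(1 − 0.17904532)·3.65/2078 = 2.8102856 × 10^-4.
South: Wₕ = 0.04404717; term = 0.04404717²·(1 − 0.13385147)·3.8/155 = 4.1198388 × 10^-5.
East: Wₕ = 0.51449220; term = 0.51449220²·(1 − 0.21876386)·2.94/2959 = 2.054671 × 10^-4.
Sum = 5.2769405 × 10^-4.
SE = √(5.2769405 × 10^-4) = 0.02297.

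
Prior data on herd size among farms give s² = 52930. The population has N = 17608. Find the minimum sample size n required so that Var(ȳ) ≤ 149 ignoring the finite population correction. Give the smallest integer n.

Without fpc, n₀ = s²/D = 52930/149 = 355.2349.
Rounding up, n = 356.

356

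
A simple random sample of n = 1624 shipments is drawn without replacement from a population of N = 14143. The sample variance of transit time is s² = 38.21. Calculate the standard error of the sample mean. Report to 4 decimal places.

0.1443

Under SRS without replacement, Var(ȳ) = (1 − f)·s²/n with f = n/N = 1624/14143 = 0.11482712.
Var(ȳ) = (1 − 0.11482712)·38.21/1624 = 0.88517288·0.023528325 = 0.020826635.
SE(ȳ) = √(0.020826635) = 0.1443.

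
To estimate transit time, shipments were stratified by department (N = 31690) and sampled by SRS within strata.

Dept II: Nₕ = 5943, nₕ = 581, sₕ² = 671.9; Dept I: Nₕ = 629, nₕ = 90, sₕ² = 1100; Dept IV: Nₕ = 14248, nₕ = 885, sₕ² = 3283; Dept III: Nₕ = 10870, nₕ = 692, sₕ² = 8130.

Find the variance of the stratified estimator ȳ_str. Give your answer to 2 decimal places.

Var(ȳ_str) = Σₕ Wₕ²(1 − fₕ)sₕ²/nₕ with Wₕ = Nₕ/N, N = 31690.
Dept II: Wₕ = 0.18753550; term = 0.18753550²·(1 − 0.09776207)·671.9/581 = 0.036695818.
Dept I: Wₕ = 0.01984853; term = 0.01984853²·(1 − 0.14308426)·1100/90 = 0.0041261509.
Dept IV: Wₕ = 0.44960555; term = 0.44960555²·(1 − 0.06211398)·3283/885 = 0.70330063.
Dept III: Wₕ = 0.34301041; term = 0.34301041²·(1 − 0.06366145)·8130/692 = 1.2942911.
Sum = 2.0384137.

2.04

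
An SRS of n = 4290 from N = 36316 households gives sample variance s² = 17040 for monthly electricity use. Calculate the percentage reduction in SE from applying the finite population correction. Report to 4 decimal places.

f = n/N = 4290/36316 = 0.11812975.
SE_no-fpc = √(s²/n) = 1.9929947; SE_fpc = √((1−f)s²/n) = 1.8715804.
Ratio = √(1−f) = 0.93907947. Reduction = 100·(1 − 0.93907947) = 6.0921%.

6.0921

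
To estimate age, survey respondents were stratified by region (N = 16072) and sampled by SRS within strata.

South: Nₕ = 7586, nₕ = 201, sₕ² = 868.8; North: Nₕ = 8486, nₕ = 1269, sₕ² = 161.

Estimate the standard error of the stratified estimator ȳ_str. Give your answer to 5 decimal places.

0.98363

Var(ȳ_str) = Σₕ Wₕ²(1 − fₕ)sₕ²/nₕ with Wₕ = Nₕ/N, N = 16072.
South: Wₕ = 0.47200100; term = 0.47200100²·(1 − 0.02649618)·868.8/201 = 0.93744813.
North: Wₕ = 0.52799900; term = 0.52799900²·(1 − 0.14954042)·161/1269 = 0.030080437.
Sum = 0.96752857.
SE = √(0.96752857) = 0.98363.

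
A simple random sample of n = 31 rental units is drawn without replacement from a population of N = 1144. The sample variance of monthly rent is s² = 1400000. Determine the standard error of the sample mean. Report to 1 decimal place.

209.6

Under SRS without replacement, Var(ȳ) = (1 − f)·s²/n with f = n/N = 31/1144 = 0.02709790.
Var(ȳ) = (1 − 0.02709790)·1400000/31 = 0.97290210·45161.29 = 43937.514.
SE(ȳ) = √(43937.514) = 209.6.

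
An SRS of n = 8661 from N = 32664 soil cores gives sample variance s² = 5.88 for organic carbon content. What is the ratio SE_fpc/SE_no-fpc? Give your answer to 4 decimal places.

0.8572

f = n/N = 8661/32664 = 0.26515430.
SE_no-fpc = √(s²/n) = 0.026055814; SE_fpc = √((1−f)s²/n) = 0.022335862.
Ratio = √(1−f) = 0.85723142.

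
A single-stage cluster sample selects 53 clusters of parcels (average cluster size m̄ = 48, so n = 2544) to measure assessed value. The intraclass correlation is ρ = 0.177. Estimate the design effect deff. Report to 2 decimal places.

deff = 1 + (48 − 1)·0.177 = 1 + 8.319 = 9.319.

9.32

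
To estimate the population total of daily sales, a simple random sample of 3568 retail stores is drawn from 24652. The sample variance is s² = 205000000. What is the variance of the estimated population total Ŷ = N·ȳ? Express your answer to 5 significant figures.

2.9863 × 10^13

Var(Ŷ) = N²·Var(ȳ) = N²·(1 − n/N)·s²/n.
f = 3568/24652 = 0.14473471; Var(ȳ) = 0.85526529·205000000/3568 = 49139.402.
Var(Ŷ) = 24652² · 49139.402 = 2.9863052 × 10^13.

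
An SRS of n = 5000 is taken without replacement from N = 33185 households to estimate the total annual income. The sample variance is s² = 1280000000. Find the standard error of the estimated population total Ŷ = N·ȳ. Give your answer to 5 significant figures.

1.5474 × 10^7

Var(Ŷ) = N²·Var(ȳ) = N²·(1 − n/N)·s²/n.
f = 5000/33185 = 0.15067048; Var(ȳ) = 0.84932952·1280000000/5000 = 217428.36.
Var(Ŷ) = 33185² · 217428.36 = 2.3944173 × 10^14.
SE(Ŷ) = √(2.3944173 × 10^14) = 1.5474 × 10^7.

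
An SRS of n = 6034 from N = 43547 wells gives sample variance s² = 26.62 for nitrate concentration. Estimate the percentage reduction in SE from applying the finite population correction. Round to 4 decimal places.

f = n/N = 6034/43547 = 0.13856293.
SE_no-fpc = √(s²/n) = 0.066420383; SE_fpc = √((1−f)s²/n) = 0.061647171.
Ratio = √(1−f) = 0.92813634. Reduction = 100·(1 − 0.92813634) = 7.1864%.

7.1864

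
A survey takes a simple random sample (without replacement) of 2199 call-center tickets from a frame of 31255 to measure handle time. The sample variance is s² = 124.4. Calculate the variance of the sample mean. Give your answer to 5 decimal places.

Under SRS without replacement, Var(ȳ) = (1 − f)·s²/n with f = n/N = 2199/31255 = 0.07035674.
Var(ȳ) = (1 − 0.07035674)·124.4/2199 = 0.92964326·0.056571169 = 0.052591006.

0.05259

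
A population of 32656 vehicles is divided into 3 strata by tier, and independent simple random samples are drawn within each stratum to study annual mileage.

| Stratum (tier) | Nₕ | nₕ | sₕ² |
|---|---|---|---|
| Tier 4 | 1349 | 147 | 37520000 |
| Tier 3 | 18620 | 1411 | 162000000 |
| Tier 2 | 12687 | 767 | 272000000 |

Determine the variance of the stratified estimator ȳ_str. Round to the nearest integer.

Var(ȳ_str) = Σₕ Wₕ²(1 − fₕ)sₕ²/nₕ with Wₕ = Nₕ/N, N = 32656.
Tier 4: Wₕ = 0.04130941; term = 0.04130941²·(1 − 0.10896961)·37520000/147 = 388.09311.
Tier 3: Wₕ = 0.57018618; term = 0.57018618²·(1 − 0.07577873)·162000000/1411 = 34498.272.
Tier 2: Wₕ = 0.38850441; term = 0.38850441²·(1 − 0.06045558)·272000000/767 = 50290.13.
Sum = 85176.495.

85176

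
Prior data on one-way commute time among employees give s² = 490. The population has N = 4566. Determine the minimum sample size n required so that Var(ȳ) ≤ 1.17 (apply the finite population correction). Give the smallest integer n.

384

Without fpc, n₀ = s²/D = 490/1.17 = 418.8034.
With fpc, (1 − n/N)·s²/n ≤ D requires n ≥ n₀/(1 + n₀/N) = 418.8034/(1 + 418.8034/4566) = 383.6172.
Rounding up, n = 384.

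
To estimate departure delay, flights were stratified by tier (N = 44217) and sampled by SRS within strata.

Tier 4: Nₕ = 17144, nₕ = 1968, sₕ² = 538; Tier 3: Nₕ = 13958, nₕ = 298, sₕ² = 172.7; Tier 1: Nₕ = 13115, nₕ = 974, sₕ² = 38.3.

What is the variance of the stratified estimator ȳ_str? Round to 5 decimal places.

0.09610

Var(ȳ_str) = Σₕ Wₕ²(1 − fₕ)sₕ²/nₕ with Wₕ = Nₕ/N, N = 44217.
Tier 4: Wₕ = 0.38772418; term = 0.38772418²·(1 − 0.11479235)·538/1968 = 0.036378778.
Tier 3: Wₕ = 0.31567044; term = 0.31567044²·(1 − 0.02134976)·172.7/298 = 0.056516.
Tier 1: Wₕ = 0.29660538; term = 0.29660538²·(1 − 0.07426611)·38.3/974 = 0.0032024623.
Sum = 0.09609724.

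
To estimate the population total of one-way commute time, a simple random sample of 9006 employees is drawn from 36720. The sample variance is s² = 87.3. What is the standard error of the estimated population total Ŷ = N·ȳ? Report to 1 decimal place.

Var(Ŷ) = N²·Var(ȳ) = N²·(1 − n/N)·s²/n.
f = 9006/36720 = 0.24526144; Var(ȳ) = 0.75473856·87.3/9006 = 0.0073160867.
Var(Ŷ) = 36720² · 0.0073160867 = 9.864707 × 10^6.
SE(Ŷ) = √(9.864707 × 10^6) = 3140.8.

3140.8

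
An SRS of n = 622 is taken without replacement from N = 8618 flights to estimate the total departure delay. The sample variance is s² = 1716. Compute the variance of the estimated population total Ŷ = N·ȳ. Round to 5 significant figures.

1.9011 × 10^8

Var(Ŷ) = N²·Var(ȳ) = N²·(1 − n/N)·s²/n.
f = 622/8618 = 0.07217452; Var(ȳ) = 0.92782548·1716/622 = 2.5597243.
Var(Ŷ) = 8618² · 2.5597243 = 1.9011053 × 10^8.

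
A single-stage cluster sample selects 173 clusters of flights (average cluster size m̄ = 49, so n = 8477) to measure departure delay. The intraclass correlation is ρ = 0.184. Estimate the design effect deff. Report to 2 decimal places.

deff = 1 + (49 − 1)·0.184 = 1 + 8.832 = 9.832.

9.83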